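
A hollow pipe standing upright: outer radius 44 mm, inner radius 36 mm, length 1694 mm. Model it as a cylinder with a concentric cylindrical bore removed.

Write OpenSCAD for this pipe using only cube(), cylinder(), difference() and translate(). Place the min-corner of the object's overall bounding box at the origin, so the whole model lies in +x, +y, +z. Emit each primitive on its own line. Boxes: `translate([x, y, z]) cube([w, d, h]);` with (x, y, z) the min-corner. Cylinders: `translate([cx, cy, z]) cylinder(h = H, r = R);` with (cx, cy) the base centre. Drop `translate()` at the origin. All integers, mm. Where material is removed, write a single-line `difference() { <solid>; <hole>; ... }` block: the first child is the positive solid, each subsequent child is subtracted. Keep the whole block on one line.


difference() { translate([44, 44, 0]) cylinder(h = 1694, r = 44); translate([44, 44, 0]) cylinder(h = 1694, r = 36); }


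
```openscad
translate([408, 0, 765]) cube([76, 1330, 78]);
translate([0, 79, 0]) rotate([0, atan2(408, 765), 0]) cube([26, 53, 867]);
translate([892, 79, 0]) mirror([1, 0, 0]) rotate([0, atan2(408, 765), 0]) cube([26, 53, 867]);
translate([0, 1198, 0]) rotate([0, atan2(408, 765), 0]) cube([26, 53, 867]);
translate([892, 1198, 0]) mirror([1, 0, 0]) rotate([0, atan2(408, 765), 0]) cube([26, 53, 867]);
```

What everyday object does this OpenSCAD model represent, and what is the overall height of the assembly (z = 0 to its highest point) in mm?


A sawhorse. The overall height is 843 mm.

A beam across two mirrored pairs of raked legs — a sawhorse. The beam's underside is at z = 765 (matching the legs' vertical rise in atan2(408, 765)) and the beam is 78 mm tall, so its top is at 765 + 78 = 843 mm. The raked legs top out at the beam's underside, so that is the highest point.


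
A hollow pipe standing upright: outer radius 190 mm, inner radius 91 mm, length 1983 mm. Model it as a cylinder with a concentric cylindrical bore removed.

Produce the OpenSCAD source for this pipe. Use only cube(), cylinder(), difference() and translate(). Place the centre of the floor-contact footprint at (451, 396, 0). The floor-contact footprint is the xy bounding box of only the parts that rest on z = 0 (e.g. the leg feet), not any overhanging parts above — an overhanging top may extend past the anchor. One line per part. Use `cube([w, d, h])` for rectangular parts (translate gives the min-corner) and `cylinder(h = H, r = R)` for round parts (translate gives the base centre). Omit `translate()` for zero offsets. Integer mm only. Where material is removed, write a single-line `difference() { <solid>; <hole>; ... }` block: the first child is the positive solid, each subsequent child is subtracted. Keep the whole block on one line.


difference() { translate([451, 396, 0]) cylinder(h = 1983, r = 190); translate([451, 396, 0]) cylinder(h = 1983, r = 91); }


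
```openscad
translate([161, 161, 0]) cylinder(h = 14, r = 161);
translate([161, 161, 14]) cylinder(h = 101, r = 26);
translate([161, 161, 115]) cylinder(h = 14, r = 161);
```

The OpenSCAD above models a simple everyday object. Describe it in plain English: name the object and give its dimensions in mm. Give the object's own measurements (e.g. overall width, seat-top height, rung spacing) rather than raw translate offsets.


A spool: two coaxial disc flanges of radius 161 mm and thickness 14 mm, joined by a core cylinder of radius 26 mm and height 101 mm. The lower flange rests on z = 0 and the three cylinders share a vertical axis.


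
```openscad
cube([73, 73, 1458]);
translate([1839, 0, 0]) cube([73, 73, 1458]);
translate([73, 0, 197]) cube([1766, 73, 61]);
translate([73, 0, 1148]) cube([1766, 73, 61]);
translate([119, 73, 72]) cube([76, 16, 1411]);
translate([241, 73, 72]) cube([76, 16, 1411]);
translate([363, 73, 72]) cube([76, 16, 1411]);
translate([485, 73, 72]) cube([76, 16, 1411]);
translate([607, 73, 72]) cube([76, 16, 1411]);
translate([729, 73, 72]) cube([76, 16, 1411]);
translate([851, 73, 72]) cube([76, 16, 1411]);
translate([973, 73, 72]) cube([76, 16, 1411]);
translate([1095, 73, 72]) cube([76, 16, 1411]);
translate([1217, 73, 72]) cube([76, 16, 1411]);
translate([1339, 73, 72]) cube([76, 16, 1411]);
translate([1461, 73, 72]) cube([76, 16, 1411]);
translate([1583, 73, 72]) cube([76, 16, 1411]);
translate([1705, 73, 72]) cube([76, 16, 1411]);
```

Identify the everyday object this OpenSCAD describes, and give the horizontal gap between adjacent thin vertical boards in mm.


A fence section. The picket gap is 46 mm.

Two posts, two rails, 14 pickets — a fence section. Span 1766 mm holds 14 pickets of 76 mm with 15 equal gaps: ⌊(1766 − 14·76) / 15⌋ = 46 mm.


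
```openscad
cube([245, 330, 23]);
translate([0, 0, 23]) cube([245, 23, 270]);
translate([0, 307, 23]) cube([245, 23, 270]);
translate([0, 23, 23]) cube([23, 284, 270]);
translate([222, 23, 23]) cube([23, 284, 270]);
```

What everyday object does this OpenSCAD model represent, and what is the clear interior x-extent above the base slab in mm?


An open box. The internal width is 199 mm.

A 245×330 base slab with four walls standing on it — an open box. The base is 245 mm wide and the walls are 23 mm thick, so the internal width is 245 − 2 × 23 = 199 mm.


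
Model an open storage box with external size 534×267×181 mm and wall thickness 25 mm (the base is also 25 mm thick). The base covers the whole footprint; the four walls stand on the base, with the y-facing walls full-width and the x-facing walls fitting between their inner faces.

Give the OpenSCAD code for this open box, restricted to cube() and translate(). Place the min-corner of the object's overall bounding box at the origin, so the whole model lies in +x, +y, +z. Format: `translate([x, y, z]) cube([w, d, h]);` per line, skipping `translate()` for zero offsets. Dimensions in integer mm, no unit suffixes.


cube([534, 267, 25]);
translate([0, 0, 25]) cube([534, 25, 156]);
translate([0, 242, 25]) cube([534, 25, 156]);
translate([0, 25, 25]) cube([25, 217, 156]);
translate([509, 25, 25]) cube([25, 217, 156]);


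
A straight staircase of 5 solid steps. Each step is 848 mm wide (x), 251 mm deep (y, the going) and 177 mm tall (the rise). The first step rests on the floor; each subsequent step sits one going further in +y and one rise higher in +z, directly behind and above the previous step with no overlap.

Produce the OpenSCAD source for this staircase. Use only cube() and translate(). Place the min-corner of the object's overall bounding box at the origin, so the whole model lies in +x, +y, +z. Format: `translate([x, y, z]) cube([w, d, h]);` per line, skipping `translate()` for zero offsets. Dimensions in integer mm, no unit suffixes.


cube([848, 251, 177]);
translate([0, 251, 177]) cube([848, 251, 177]);
translate([0, 502, 354]) cube([848, 251, 177]);
translate([0, 753, 531]) cube([848, 251, 177]);
translate([0, 1004, 708]) cube([848, 251, 177]);


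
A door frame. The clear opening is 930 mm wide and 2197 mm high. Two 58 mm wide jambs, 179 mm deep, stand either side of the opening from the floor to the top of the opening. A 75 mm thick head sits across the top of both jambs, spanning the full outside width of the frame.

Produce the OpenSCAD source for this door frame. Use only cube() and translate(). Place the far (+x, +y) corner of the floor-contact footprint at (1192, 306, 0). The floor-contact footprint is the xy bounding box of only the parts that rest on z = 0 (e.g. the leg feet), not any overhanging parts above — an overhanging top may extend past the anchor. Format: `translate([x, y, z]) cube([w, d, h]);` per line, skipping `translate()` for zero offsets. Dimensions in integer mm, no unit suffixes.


translate([146, 127, 0]) cube([58, 179, 2197]);
translate([1134, 127, 0]) cube([58, 179, 2197]);
translate([146, 127, 2197]) cube([1046, 179, 75]);


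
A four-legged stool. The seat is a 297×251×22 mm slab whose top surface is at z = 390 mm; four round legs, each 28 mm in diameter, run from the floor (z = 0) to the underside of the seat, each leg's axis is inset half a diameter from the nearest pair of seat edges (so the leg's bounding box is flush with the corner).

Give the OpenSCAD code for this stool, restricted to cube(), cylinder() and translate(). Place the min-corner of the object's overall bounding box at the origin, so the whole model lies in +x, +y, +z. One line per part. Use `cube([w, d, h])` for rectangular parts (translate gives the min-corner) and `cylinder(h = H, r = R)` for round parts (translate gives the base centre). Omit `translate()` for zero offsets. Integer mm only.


// leg_h = 390 - 22 = 368
translate([0, 0, 368]) cube([297, 251, 22]);
translate([14, 14, 0]) cylinder(h = 368, r = 14);
translate([283, 14, 0]) cylinder(h = 368, r = 14);
translate([14, 237, 0]) cylinder(h = 368, r = 14);
translate([283, 237, 0]) cylinder(h = 368, r = 14);


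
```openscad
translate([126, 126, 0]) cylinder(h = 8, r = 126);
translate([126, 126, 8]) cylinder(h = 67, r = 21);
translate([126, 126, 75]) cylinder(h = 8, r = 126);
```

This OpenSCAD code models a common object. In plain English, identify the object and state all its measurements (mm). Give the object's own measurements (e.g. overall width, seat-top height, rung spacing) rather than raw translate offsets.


A spool: two coaxial disc flanges of radius 126 mm and thickness 8 mm, joined by a core cylinder of radius 21 mm and height 67 mm. The lower flange rests on z = 0 and the three cylinders share a vertical axis.


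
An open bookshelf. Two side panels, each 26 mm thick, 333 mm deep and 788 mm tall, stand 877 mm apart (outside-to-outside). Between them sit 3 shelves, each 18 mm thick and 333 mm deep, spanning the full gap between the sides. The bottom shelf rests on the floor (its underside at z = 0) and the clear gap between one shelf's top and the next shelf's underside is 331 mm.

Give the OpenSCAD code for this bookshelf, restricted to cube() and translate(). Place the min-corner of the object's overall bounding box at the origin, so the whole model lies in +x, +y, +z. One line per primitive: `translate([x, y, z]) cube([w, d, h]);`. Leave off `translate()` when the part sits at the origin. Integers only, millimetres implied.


cube([26, 333, 788]);
translate([851, 0, 0]) cube([26, 333, 788]);
translate([26, 0, 0]) cube([825, 333, 18]);
translate([26, 0, 349]) cube([825, 333, 18]);
translate([26, 0, 698]) cube([825, 333, 18]);


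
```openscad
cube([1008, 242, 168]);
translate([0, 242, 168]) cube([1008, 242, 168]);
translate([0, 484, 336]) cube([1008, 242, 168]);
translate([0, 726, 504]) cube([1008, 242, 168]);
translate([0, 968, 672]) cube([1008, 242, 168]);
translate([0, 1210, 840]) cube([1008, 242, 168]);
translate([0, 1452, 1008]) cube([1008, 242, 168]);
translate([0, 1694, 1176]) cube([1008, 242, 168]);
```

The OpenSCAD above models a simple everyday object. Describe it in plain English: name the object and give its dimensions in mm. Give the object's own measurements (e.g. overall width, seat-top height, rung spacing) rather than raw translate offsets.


A straight staircase of 8 solid steps. Each step is 1008 mm wide (x), 242 mm deep (y, the going) and 168 mm tall (the rise). The first step rests on the floor; each subsequent step sits one going further in +y and one rise higher in +z, directly behind and above the previous step with no overlap.


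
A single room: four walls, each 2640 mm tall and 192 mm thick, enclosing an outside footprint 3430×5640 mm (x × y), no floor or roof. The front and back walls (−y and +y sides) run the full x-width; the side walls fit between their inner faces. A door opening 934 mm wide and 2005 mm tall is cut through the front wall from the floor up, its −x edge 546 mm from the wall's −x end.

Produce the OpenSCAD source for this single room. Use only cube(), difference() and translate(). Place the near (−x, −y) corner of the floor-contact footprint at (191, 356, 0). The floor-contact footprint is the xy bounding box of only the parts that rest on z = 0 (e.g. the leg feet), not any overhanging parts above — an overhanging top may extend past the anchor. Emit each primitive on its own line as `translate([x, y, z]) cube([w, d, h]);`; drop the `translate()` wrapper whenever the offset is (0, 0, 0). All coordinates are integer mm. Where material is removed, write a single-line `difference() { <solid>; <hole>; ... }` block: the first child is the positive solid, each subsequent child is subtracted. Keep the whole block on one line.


difference() { translate([191, 356, 0]) cube([3430, 192, 2640]); translate([737, 356, 0]) cube([934, 192, 2005]); }
translate([191, 5804, 0]) cube([3430, 192, 2640]);
translate([191, 548, 0]) cube([192, 5256, 2640]);
translate([3429, 548, 0]) cube([192, 5256, 2640]);


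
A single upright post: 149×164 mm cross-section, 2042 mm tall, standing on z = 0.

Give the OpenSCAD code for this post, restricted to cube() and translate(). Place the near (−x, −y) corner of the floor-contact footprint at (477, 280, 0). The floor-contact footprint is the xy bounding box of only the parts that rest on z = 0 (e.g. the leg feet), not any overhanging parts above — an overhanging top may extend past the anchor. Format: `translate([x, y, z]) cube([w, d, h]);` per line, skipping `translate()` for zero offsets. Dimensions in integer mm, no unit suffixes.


translate([477, 280, 0]) cube([149, 164, 2042]);


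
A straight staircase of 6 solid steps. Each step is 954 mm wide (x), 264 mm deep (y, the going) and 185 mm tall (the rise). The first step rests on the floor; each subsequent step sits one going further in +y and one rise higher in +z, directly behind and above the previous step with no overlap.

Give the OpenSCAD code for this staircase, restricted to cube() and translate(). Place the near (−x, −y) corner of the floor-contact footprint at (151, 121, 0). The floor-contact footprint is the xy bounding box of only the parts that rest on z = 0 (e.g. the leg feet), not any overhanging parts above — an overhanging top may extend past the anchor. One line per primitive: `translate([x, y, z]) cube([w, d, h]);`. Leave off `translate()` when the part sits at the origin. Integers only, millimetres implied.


translate([151, 121, 0]) cube([954, 264, 185]);
translate([151, 385, 185]) cube([954, 264, 185]);
translate([151, 649, 370]) cube([954, 264, 185]);
translate([151, 913, 555]) cube([954, 264, 185]);
translate([151, 1177, 740]) cube([954, 264, 185]);
translate([151, 1441, 925]) cube([954, 264, 185]);


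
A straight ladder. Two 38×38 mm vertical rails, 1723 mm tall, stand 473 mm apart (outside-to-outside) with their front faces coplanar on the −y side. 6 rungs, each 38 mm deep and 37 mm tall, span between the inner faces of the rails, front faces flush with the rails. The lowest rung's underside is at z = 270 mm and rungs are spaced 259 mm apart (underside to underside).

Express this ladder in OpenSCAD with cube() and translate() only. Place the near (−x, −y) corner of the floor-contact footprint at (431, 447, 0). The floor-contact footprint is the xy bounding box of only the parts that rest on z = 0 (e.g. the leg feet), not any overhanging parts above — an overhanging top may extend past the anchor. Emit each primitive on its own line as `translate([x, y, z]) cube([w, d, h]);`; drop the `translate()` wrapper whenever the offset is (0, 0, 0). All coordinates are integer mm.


translate([431, 447, 0]) cube([38, 38, 1723]);
translate([866, 447, 0]) cube([38, 38, 1723]);
translate([469, 447, 270]) cube([397, 38, 37]);
translate([469, 447, 529]) cube([397, 38, 37]);
translate([469, 447, 788]) cube([397, 38, 37]);
translate([469, 447, 1047]) cube([397, 38, 37]);
translate([469, 447, 1306]) cube([397, 38, 37]);
translate([469, 447, 1565]) cube([397, 38, 37]);


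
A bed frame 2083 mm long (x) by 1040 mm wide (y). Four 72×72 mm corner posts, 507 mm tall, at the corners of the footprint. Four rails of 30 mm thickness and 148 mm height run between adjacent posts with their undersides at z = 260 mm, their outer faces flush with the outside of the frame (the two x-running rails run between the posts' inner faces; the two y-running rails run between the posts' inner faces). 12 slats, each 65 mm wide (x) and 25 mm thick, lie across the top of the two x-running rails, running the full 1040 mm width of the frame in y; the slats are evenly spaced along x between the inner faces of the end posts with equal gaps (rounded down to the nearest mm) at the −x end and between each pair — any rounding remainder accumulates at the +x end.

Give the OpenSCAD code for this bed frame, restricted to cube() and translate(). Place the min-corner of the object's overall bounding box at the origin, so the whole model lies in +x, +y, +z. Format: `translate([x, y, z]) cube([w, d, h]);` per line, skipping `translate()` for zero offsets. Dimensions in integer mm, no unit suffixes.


// slat z = rail_z + rail_h = 260 + 148 = 408
// slat gap = ⌊(1939 − 12·65) / 13⌋ = 89
cube([72, 72, 507]);
translate([0, 968, 0]) cube([72, 72, 507]);
translate([2011, 0, 0]) cube([72, 72, 507]);
translate([2011, 968, 0]) cube([72, 72, 507]);
translate([72, 0, 260]) cube([1939, 30, 148]);
translate([72, 1010, 260]) cube([1939, 30, 148]);
translate([0, 72, 260]) cube([30, 896, 148]);
translate([2053, 72, 260]) cube([30, 896, 148]);
translate([161, 0, 408]) cube([65, 1040, 25]);
translate([315, 0, 408]) cube([65, 1040, 25]);
translate([469, 0, 408]) cube([65, 1040, 25]);
translate([623, 0, 408]) cube([65, 1040, 25]);
translate([777, 0, 408]) cube([65, 1040, 25]);
translate([931, 0, 408]) cube([65, 1040, 25]);
translate([1085, 0, 408]) cube([65, 1040, 25]);
translate([1239, 0, 408]) cube([65, 1040, 25]);
translate([1393, 0, 408]) cube([65, 1040, 25]);
translate([1547, 0, 408]) cube([65, 1040, 25]);
translate([1701, 0, 408]) cube([65, 1040, 25]);
translate([1855, 0, 408]) cube([65, 1040, 25]);


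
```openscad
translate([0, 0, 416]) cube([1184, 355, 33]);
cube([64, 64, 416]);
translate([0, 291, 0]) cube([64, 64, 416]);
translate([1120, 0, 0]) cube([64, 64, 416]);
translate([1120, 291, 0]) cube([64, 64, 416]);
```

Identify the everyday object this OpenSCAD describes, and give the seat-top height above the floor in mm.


A bench. The seat-top height is 449 mm.

A long slab on four corner posts — a bench. The slab sits at z = 416 with thickness 33, so the top is 416 + 33 = 449 mm.


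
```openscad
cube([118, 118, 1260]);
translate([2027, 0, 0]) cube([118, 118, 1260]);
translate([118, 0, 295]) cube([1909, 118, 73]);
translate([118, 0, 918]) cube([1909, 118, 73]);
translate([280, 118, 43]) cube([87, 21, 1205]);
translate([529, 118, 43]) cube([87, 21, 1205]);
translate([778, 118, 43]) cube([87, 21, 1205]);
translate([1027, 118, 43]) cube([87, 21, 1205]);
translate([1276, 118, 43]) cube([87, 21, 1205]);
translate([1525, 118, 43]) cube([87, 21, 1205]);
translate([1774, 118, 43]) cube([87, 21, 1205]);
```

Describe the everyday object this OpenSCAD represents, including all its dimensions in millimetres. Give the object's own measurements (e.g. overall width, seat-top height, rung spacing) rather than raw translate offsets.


A fence section. Two 118×118 mm posts, 1260 mm tall, stand on the floor with a clear span of 1909 mm between their inner faces. Two horizontal rails of 118×73 mm section span the gap between the posts with their undersides at z = 295 mm and z = 918 mm, flush with the posts' −y face. 7 pickets, each 87 mm wide, 21 mm thick and 1205 mm tall, are fixed to the +y face of the rails with their bottoms at z = 43 mm, spaced across the span with a 162 mm gap after the −x post and between neighbouring pickets, with 166 mm left before the +x post.


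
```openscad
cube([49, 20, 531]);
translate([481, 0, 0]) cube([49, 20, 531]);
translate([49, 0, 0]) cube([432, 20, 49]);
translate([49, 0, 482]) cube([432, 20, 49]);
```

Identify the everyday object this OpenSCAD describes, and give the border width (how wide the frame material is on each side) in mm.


A picture frame. The border width is 49 mm.

Four thin pieces enclosing a rectangular opening — a picture frame. The two full-height stiles are 531 mm tall; the top rail sits at z = 482 and is 49 mm tall, so the border above the opening is 531 − 482 = 49 mm, matching the stile x-width.


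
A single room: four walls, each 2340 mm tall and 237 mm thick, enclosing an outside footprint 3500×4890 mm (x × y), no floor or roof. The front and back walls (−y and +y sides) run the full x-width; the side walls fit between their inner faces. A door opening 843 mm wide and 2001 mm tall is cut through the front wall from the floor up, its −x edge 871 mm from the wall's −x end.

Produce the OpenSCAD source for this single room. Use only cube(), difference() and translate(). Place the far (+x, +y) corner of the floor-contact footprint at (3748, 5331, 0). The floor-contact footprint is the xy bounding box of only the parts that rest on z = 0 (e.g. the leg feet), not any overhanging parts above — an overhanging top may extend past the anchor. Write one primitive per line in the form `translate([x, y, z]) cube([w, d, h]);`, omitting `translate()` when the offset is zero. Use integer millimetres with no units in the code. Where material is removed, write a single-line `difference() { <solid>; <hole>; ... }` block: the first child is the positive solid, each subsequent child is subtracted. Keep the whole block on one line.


difference() { translate([248, 441, 0]) cube([3500, 237, 2340]); translate([1119, 441, 0]) cube([843, 237, 2001]); }
translate([248, 5094, 0]) cube([3500, 237, 2340]);
translate([248, 678, 0]) cube([237, 4416, 2340]);
translate([3511, 678, 0]) cube([237, 4416, 2340]);


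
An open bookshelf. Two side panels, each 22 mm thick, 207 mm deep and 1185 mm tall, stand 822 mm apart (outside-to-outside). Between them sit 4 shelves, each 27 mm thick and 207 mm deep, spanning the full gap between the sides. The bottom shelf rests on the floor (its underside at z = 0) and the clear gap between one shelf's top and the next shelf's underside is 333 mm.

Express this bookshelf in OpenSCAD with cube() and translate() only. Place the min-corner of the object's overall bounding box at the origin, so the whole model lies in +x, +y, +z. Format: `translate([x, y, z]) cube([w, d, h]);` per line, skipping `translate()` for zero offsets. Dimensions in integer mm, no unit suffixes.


cube([22, 207, 1185]);
translate([800, 0, 0]) cube([22, 207, 1185]);
translate([22, 0, 0]) cube([778, 207, 27]);
translate([22, 0, 360]) cube([778, 207, 27]);
translate([22, 0, 720]) cube([778, 207, 27]);
translate([22, 0, 1080]) cube([778, 207, 27]);


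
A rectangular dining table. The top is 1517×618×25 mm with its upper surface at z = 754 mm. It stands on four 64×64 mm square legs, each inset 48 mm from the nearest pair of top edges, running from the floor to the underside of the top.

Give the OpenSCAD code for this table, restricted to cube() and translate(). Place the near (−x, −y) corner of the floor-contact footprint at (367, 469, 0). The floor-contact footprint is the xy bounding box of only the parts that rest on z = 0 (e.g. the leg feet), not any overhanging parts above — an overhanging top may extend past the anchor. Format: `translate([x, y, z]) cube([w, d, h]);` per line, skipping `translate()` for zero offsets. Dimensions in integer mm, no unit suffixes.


translate([319, 421, 729]) cube([1517, 618, 25]);
translate([367, 469, 0]) cube([64, 64, 729]);
translate([1724, 469, 0]) cube([64, 64, 729]);
translate([367, 927, 0]) cube([64, 64, 729]);
translate([1724, 927, 0]) cube([64, 64, 729]);


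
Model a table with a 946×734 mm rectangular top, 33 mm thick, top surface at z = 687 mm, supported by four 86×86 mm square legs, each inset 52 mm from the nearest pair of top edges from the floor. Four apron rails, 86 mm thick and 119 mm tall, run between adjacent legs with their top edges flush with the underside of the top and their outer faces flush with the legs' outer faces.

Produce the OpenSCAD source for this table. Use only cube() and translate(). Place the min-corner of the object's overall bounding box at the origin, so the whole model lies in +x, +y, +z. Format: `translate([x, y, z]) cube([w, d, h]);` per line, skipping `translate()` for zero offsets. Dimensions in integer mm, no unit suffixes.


translate([0, 0, 654]) cube([946, 734, 33]);
translate([52, 52, 0]) cube([86, 86, 654]);
translate([808, 52, 0]) cube([86, 86, 654]);
translate([52, 596, 0]) cube([86, 86, 654]);
translate([808, 596, 0]) cube([86, 86, 654]);
translate([138, 52, 535]) cube([670, 86, 119]);
translate([138, 596, 535]) cube([670, 86, 119]);
translate([52, 138, 535]) cube([86, 458, 119]);
translate([808, 138, 535]) cube([86, 458, 119]);


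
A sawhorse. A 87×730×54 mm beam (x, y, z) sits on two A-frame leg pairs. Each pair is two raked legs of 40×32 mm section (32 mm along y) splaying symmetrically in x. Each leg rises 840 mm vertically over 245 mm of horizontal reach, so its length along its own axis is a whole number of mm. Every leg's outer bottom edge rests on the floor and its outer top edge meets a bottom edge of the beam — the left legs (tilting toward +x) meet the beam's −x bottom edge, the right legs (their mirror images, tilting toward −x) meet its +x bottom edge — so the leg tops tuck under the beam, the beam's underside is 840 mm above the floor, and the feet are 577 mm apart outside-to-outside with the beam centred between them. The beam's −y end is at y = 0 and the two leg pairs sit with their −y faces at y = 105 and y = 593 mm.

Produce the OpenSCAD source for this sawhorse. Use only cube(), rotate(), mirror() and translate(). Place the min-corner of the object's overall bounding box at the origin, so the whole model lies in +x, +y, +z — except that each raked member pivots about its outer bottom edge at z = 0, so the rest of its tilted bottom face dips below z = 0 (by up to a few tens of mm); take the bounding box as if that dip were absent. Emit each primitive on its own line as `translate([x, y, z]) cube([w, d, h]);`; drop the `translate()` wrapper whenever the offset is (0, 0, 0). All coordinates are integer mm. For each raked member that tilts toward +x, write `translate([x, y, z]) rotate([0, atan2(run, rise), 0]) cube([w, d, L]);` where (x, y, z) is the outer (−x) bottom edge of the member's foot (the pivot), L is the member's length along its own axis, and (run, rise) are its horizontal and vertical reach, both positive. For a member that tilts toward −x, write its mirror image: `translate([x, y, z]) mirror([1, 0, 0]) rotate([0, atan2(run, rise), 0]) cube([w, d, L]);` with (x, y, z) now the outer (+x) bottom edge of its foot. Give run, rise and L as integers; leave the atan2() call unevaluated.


translate([245, 0, 840]) cube([87, 730, 54]);
translate([0, 105, 0]) rotate([0, atan2(245, 840), 0]) cube([40, 32, 875]);
translate([577, 105, 0]) mirror([1, 0, 0]) rotate([0, atan2(245, 840), 0]) cube([40, 32, 875]);
translate([0, 593, 0]) rotate([0, atan2(245, 840), 0]) cube([40, 32, 875]);
translate([577, 593, 0]) mirror([1, 0, 0]) rotate([0, atan2(245, 840), 0]) cube([40, 32, 875]);


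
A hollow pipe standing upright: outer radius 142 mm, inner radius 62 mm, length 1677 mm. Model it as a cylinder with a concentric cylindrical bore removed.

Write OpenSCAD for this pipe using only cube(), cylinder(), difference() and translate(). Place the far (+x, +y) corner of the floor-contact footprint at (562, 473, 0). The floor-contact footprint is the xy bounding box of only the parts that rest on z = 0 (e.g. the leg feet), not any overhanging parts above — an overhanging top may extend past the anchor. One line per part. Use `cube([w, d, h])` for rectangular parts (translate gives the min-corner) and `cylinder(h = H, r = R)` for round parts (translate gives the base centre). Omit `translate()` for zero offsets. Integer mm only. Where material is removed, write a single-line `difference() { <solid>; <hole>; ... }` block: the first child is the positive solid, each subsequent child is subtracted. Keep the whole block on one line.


difference() { translate([420, 331, 0]) cylinder(h = 1677, r = 142); translate([420, 331, 0]) cylinder(h = 1677, r = 62); }


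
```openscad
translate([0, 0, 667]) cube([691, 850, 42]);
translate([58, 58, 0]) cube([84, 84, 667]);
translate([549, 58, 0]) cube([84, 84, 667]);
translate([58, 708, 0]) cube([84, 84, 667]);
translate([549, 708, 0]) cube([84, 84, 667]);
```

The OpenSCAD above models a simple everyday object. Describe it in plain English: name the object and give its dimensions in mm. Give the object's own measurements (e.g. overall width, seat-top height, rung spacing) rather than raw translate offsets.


A rectangular dining table. The top is 691×850×42 mm with its upper surface at z = 709 mm. It stands on four 84×84 mm square legs, each inset 58 mm from the nearest pair of top edges, running from the floor to the underside of the top.


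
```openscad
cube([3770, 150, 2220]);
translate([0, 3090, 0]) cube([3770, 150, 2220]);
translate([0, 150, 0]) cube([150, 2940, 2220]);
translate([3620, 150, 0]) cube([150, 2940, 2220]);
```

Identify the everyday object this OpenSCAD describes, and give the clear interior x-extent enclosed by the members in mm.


A house (or room) frame. The interior width is 3470 mm.

Four 2220 mm walls enclosing a rectangle with no floor or roof — a room or house frame. Outside width is 3770 mm and wall thickness is 150 mm, so the interior width is 3770 − 2 × 150 = 3470 mm.


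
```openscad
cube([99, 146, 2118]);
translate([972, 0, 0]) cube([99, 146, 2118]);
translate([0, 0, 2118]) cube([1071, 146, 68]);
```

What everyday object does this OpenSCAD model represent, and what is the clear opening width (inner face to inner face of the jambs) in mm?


A door frame. The clear opening width is 873 mm.

Two 2118 mm tall posts with a header on top — a door frame. The left jamb is 99 mm wide at x = 0; the right jamb starts at x = 972. The clear opening is 972 − 99 = 873 mm.


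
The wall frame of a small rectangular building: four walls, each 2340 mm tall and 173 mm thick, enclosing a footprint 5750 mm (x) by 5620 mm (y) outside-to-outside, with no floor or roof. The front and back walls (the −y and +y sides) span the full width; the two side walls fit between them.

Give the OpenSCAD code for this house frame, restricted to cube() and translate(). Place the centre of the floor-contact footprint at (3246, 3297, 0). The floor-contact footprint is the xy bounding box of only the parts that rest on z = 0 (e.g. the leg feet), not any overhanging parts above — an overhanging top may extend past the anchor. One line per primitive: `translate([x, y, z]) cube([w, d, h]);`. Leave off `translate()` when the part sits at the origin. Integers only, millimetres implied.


translate([371, 487, 0]) cube([5750, 173, 2340]);
translate([371, 5934, 0]) cube([5750, 173, 2340]);
translate([371, 660, 0]) cube([173, 5274, 2340]);
translate([5948, 660, 0]) cube([173, 5274, 2340]);


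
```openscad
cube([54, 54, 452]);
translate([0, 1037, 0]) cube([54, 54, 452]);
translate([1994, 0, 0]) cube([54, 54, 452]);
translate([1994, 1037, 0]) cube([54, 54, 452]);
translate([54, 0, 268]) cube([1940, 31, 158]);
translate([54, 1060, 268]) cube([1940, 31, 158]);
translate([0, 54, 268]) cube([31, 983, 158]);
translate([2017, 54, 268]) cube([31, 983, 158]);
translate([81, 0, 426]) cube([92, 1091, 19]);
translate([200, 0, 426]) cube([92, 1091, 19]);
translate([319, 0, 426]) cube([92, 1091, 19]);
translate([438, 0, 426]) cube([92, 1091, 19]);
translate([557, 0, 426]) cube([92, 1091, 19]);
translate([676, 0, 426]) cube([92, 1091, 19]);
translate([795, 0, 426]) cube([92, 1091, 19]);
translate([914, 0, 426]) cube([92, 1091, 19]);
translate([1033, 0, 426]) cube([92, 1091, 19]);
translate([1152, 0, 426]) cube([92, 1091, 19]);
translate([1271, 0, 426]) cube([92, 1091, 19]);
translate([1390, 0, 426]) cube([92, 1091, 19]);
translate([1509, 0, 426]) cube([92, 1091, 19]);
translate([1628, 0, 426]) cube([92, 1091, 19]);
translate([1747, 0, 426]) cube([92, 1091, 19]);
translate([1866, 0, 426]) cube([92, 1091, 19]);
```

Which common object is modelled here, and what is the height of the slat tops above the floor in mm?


A bed frame. The slat-top height is 445 mm.

Four posts, four rails, and a row of slats — a bed frame. Slats sit on the rails at z = 268 + 158 = 426; with slat thickness 19, the top is 445 mm.


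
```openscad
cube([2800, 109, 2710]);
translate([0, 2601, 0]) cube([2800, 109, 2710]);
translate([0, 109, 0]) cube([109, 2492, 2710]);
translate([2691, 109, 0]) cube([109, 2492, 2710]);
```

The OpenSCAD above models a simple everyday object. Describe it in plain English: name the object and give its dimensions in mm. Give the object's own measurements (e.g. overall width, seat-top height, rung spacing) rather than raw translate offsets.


The wall frame of a small rectangular building: four walls, each 2710 mm tall and 109 mm thick, enclosing a footprint 2800 mm (x) by 2710 mm (y) outside-to-outside, with no floor or roof. The front and back walls (the −y and +y sides) span the full width; the two side walls fit between them.


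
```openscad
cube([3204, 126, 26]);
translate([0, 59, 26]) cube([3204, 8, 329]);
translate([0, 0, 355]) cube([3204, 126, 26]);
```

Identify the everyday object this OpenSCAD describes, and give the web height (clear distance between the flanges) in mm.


An I-beam. The web height is 329 mm.

Two wide flanges with a thin centred web — an I-beam. Overall 381 mm minus two 26 mm flanges gives a web of 381 − 2·26 = 329 mm.


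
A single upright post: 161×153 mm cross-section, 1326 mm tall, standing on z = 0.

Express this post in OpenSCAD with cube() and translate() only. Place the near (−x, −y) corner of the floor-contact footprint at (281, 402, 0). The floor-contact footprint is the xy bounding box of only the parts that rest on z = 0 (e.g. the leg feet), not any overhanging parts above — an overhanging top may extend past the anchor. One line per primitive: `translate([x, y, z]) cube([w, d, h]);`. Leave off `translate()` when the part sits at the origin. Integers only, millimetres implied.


translate([281, 402, 0]) cube([161, 153, 1326]);


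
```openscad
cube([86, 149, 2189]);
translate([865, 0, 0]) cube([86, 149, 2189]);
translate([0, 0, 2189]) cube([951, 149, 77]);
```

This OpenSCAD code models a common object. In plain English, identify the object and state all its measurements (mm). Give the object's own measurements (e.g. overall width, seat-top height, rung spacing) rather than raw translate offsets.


A door frame. The clear opening is 779 mm wide and 2189 mm high. Two 86 mm wide jambs, 149 mm deep, stand either side of the opening from the floor to the top of the opening. A 77 mm thick head sits across the top of both jambs, spanning the full outside width of the frame.


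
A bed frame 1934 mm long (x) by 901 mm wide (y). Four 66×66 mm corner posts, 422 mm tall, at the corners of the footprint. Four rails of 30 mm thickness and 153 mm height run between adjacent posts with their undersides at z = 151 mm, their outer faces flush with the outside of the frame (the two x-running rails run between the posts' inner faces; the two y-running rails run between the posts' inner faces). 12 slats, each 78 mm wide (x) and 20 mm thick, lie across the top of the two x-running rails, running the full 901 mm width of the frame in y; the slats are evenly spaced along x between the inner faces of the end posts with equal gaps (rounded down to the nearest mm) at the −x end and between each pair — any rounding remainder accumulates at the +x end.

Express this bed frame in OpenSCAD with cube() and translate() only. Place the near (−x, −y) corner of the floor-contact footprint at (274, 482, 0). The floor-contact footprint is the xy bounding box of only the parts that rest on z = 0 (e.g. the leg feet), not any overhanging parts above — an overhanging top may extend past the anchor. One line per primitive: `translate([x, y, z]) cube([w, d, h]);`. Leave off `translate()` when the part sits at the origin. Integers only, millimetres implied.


// slat z = rail_z + rail_h = 151 + 153 = 304
// slat gap = ⌊(1802 − 12·78) / 13⌋ = 66
translate([274, 482, 0]) cube([66, 66, 422]);
translate([274, 1317, 0]) cube([66, 66, 422]);
translate([2142, 482, 0]) cube([66, 66, 422]);
translate([2142, 1317, 0]) cube([66, 66, 422]);
translate([340, 482, 151]) cube([1802, 30, 153]);
translate([340, 1353, 151]) cube([1802, 30, 153]);
translate([274, 548, 151]) cube([30, 769, 153]);
translate([2178, 548, 151]) cube([30, 769, 153]);
translate([406, 482, 304]) cube([78, 901, 20]);
translate([550, 482, 304]) cube([78, 901, 20]);
translate([694, 482, 304]) cube([78, 901, 20]);
translate([838, 482, 304]) cube([78, 901, 20]);
translate([982, 482, 304]) cube([78, 901, 20]);
translate([1126, 482, 304]) cube([78, 901, 20]);
translate([1270, 482, 304]) cube([78, 901, 20]);
translate([1414, 482, 304]) cube([78, 901, 20]);
translate([1558, 482, 304]) cube([78, 901, 20]);
translate([1702, 482, 304]) cube([78, 901, 20]);
translate([1846, 482, 304]) cube([78, 901, 20]);
translate([1990, 482, 304]) cube([78, 901, 20]);


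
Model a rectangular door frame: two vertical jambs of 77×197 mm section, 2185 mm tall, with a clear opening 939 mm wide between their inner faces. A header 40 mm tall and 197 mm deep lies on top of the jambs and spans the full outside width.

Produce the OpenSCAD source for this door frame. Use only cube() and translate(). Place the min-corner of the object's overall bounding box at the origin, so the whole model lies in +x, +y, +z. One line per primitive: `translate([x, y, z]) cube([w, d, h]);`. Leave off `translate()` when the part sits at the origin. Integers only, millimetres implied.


cube([77, 197, 2185]);
translate([1016, 0, 0]) cube([77, 197, 2185]);
translate([0, 0, 2185]) cube([1093, 197, 40]);


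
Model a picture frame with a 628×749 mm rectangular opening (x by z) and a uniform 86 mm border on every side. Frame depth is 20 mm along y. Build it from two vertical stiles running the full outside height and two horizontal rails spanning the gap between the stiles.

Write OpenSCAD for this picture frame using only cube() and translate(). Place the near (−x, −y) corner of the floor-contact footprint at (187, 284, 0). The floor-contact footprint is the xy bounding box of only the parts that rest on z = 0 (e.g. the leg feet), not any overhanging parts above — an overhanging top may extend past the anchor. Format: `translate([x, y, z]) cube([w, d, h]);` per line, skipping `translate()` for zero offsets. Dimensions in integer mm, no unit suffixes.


translate([187, 284, 0]) cube([86, 20, 921]);
translate([901, 284, 0]) cube([86, 20, 921]);
translate([273, 284, 0]) cube([628, 20, 86]);
translate([273, 284, 835]) cube([628, 20, 86]);


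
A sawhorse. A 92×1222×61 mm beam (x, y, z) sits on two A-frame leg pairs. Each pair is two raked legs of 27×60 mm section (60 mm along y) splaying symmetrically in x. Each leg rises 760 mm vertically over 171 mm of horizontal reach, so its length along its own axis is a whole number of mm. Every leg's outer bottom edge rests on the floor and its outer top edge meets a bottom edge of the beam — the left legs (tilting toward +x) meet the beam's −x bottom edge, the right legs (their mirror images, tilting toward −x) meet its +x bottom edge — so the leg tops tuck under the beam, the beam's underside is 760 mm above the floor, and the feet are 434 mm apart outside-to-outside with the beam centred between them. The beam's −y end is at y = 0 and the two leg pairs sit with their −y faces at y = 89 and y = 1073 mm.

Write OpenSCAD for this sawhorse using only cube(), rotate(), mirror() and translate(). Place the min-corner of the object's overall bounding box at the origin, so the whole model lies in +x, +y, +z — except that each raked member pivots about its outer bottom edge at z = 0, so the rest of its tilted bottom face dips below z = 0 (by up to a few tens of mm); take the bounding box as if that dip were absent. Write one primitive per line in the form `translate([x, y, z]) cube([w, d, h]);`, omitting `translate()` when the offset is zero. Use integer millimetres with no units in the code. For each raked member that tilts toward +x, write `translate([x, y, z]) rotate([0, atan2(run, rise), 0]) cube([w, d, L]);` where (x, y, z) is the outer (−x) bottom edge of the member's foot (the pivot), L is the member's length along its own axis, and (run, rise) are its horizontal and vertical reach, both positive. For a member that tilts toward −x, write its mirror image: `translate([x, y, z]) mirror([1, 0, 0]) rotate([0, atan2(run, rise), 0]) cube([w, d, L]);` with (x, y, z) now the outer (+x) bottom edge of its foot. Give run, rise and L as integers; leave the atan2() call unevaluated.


translate([171, 0, 760]) cube([92, 1222, 61]);
translate([0, 89, 0]) rotate([0, atan2(171, 760), 0]) cube([27, 60, 779]);
translate([434, 89, 0]) mirror([1, 0, 0]) rotate([0, atan2(171, 760), 0]) cube([27, 60, 779]);
translate([0, 1073, 0]) rotate([0, atan2(171, 760), 0]) cube([27, 60, 779]);
translate([434, 1073, 0]) mirror([1, 0, 0]) rotate([0, atan2(171, 760), 0]) cube([27, 60, 779]);
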